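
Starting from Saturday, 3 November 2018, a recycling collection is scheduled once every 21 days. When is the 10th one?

The 10th occurrence is 9 intervals after the first: 9 × 21 = 189 days after 3 November 2018.
November has 30 days — 27 days to the end of November leaves 162.
December has 31 days (131 left).
January has 31 days (100 left).
February has 28 days (72 left).
March has 31 days (41 left).
April has 30 days (11 left).
11 days into May → 11 May 2019.

11 May 2019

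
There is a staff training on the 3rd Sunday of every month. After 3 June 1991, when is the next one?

16 June 1991

June 1991 starts on a Saturday; its first Sunday is the 2nd, so the 3rd Sunday is the 16th — 16 June 1991.
16 June 1991 is after 3 June 1991, so that is the next one.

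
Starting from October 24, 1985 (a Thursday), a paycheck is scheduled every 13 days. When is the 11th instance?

The 11th occurrence is 10 intervals after the first: 10 × 13 = 130 days after October 24, 1985.
October has 31 days — 7 days to the end of October leaves 123.
November has 30 days (93 left).
December has 31 days (62 left).
January has 31 days (31 left).
February has 28 days (3 left).
3 days into March → March 3, 1986.

March 3, 1986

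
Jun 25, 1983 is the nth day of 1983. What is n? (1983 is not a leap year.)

Days in months before Jun: 31 + 28 + 31 + 30 + 31 = 151.
Plus 25 days into Jun → day 176.

176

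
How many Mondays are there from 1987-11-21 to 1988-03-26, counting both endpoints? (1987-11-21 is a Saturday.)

18

1987-11-21 is a Saturday; the first Monday on or after it is 1987-11-23 (2 days later).
From 1987-11-23 to 1988-03-26: 7 + 31 + 31 + 29 + 26 = 124 days (rest of November, December, January, February, March).
124 ÷ 7 = 17 full weeks with remainder 5, so 17 more Mondays after the first → 18.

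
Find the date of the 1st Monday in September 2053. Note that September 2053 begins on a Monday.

1 September 2053

September 2053 begins on a Monday, so the first Monday is September 1.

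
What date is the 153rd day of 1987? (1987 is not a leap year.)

Jun 2, 1987

Jan has 31 days (153 − 31 = 122 remain).
Feb has 28 days (122 − 28 = 94 remain).
Mar has 31 days (94 − 31 = 63 remain).
Apr has 30 days (63 − 30 = 33 remain).
May has 31 days (33 − 31 = 2 remain).
2 into Jun → Jun 2.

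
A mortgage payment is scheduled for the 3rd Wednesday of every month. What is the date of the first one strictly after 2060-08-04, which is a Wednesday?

August 2060 starts on a Sunday; its first Wednesday is the 4th, so the 3rd Wednesday is the 18th — 2060-08-18.
2060-08-18 is after 2060-08-04, so that is the next one.

2060-08-18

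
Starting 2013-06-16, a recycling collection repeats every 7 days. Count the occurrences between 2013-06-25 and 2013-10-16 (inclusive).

16

Occurrences land 7·i days after 2013-06-16 for i = 0, 1, 2, …
2013-06-25 is 9 days after the start; 9 ÷ 7 = 1 remainder 2; since the remainder is 2, round up to i = 2. First occurrence in the window: #3 on 2013-06-30 (2×7 = 14 days in).
2013-10-16 is 122 days after the start; 122 ÷ 7 = 17 remainder 3. Last occurrence in the window: #18 on 2013-10-13.
Occurrences #3 through #18: 16 in total.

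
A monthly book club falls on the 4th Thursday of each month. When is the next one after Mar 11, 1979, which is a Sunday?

Mar 1979 starts on a Thursday; its first Thursday is the 1st, so the 4th Thursday is the 22nd — Mar 22, 1979.
Mar 22, 1979 is after Mar 11, 1979, so that is the next one.

Mar 22, 1979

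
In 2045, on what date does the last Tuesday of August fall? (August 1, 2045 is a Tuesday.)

August 2045 begins on a Tuesday, so the first Tuesday is August 1.
August 2045 has 31 days. Adding weeks: 1, 8, 15, 22, 29 — the last one ≤ 31 is the 29th.

29 August 2045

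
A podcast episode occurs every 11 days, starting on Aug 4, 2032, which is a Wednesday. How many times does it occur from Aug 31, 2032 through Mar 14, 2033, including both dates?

18

Occurrences land 11·i days after Aug 4, 2032 for i = 0, 1, 2, …
Aug 31, 2032 is 27 days after the start; 27 ÷ 11 = 2 remainder 5; since the remainder is 5, round up to i = 3. First occurrence in the window: #4 on Sep 6, 2032 (3×11 = 33 days in).
Mar 14, 2033 is 222 days after the start; 222 ÷ 11 = 20 remainder 2. Last occurrence in the window: #21 on Mar 12, 2033.
Occurrences #4 through #21: 18 in total.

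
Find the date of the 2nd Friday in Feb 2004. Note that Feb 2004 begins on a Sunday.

Feb 13, 2004

Feb 2004 begins on a Sunday, so the first Friday is Feb 6 (5 days later).
The 2nd Friday is 1 weeks later: 6 + 7 = 13.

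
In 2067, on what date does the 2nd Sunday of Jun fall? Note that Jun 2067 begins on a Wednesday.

Jun 2067 begins on a Wednesday, so the first Sunday is Jun 5 (4 days later).
The 2nd Sunday is 1 weeks later: 5 + 7 = 12.

Jun 12, 2067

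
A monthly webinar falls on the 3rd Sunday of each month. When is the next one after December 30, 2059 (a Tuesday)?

January 18, 2060

December 2059 starts on a Monday; its first Sunday is the 7th, so the 3rd Sunday is the 21st — December 21, 2059.
That is not after December 30, 2059, so look at January 2060.
January 2060 starts on a Thursday; its first Sunday is the 4th, so the 3rd Sunday is the 18th — January 18, 2060.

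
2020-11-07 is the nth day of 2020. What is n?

312

Days in months before November: 31 + 29 + 31 + 30 + 31 + 30 + 31 + 31 + 30 + 31 = 305.
Plus 7 days into November → day 312.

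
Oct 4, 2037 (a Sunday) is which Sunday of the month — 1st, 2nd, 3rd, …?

Day 4 falls in week ⌈4/7⌉ of the month.
Days 1–7 hold the 1st Sunday, 8–14 the 2nd, 15–21 the 3rd, 22–28 the 4th, 29–31 the 5th.
4 is in the range for the 1st.

1st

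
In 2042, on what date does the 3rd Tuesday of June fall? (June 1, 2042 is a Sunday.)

June 2042 begins on a Sunday, so the first Tuesday is June 3 (2 days later).
The 3rd Tuesday is 2 weeks later: 3 + 14 = 17.

2042-06-17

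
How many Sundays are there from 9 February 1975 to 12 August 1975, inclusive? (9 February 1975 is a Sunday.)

9 February 1975 is a Sunday; the first Sunday on or after it is 9 February 1975.
From 9 February 1975 to 12 August 1975: 19 + 31 + 30 + 31 + 30 + 31 + 12 = 184 days (rest of February, March, April, May, June, July, August).
184 ÷ 7 = 26 full weeks with remainder 2, so 26 more Sundays after the first → 27.

27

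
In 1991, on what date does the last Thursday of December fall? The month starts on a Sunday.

26 December 1991

December 1991 begins on a Sunday, so the first Thursday is December 5 (4 days later).
December 1991 has 31 days. Adding weeks: 5, 12, 19, 26 — the last one ≤ 31 is the 26th.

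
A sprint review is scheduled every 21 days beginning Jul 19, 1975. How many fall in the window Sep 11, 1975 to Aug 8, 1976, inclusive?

Occurrences land 21·i days after Jul 19, 1975 for i = 0, 1, 2, …
Sep 11, 1975 is 54 days after the start; 54 ÷ 21 = 2 remainder 12; since the remainder is 12, round up to i = 3. First occurrence in the window: #4 on Sep 20, 1975 (3×21 = 63 days in).
Aug 8, 1976 is 386 days after the start; 386 ÷ 21 = 18 remainder 8. Last occurrence in the window: #19 on Jul 31, 1976.
Occurrences #4 through #19: 16 in total.

16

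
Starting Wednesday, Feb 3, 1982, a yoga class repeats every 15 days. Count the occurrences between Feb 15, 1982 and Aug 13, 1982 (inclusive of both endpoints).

12

Occurrences land 15·i days after Feb 3, 1982 for i = 0, 1, 2, …
Feb 15, 1982 is 12 days after the start; 12 ÷ 15 = 0 remainder 12; since the remainder is 12, round up to i = 1. First occurrence in the window: #2 on Feb 18, 1982 (1×15 = 15 days in).
Aug 13, 1982 is 191 days after the start; 191 ÷ 15 = 12 remainder 11. Last occurrence in the window: #13 on Aug 2, 1982.
Occurrences #2 through #13: 12 in total.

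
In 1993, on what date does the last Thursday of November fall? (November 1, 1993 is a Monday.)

25 November 1993

November 1993 begins on a Monday, so the first Thursday is November 4 (3 days later).
November 1993 has 30 days. Adding weeks: 4, 11, 18, 25 — the last one ≤ 30 is the 25th.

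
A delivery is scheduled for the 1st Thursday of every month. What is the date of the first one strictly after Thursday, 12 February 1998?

February 1998 starts on a Sunday, so its 1st Thursday is 5 February 1998 (4 days in).
That is not after 12 February 1998, so look at March 1998.
March 1998 starts on a Sunday, so its 1st Thursday is 5 March 1998 (4 days in).

5 March 1998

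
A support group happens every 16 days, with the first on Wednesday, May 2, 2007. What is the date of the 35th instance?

Oct 27, 2008

The 35th occurrence is 34 intervals after the first: 34 × 16 = 544 days after May 2, 2007.
May has 31 days — 29 days to the end of May leaves 515.
From end of May to end of 2007 is 214 days (301 left).
Jan has 31 days (270 left).
Feb has 29 days (241 left).
Mar has 31 days (210 left).
Apr has 30 days (180 left).
May has 31 days (149 left).
Jun has 30 days (119 left).
Jul has 31 days (88 left).
Aug has 31 days (57 left).
Sep has 30 days (27 left).
27 days into Oct → Oct 27, 2008.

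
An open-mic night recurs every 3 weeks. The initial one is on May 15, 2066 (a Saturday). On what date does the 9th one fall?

October 30, 2066

The 9th occurrence is 8 intervals after the first: 8 × 21 = 168 days after May 15, 2066.
May has 31 days — 16 days to the end of May leaves 152.
June has 30 days (122 left).
July has 31 days (91 left).
August has 31 days (60 left).
September has 30 days (30 left).
30 days into October → October 30, 2066.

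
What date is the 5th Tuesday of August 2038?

August 2038 begins on a Sunday, so the first Tuesday is August 3 (2 days later).
The 5th Tuesday is 4 weeks later: 3 + 28 = 31.

2038-08-31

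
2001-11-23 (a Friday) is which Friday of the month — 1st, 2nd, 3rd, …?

Day 23 falls in week ⌈23/7⌉ of the month.
Days 1–7 hold the 1st Friday, 8–14 the 2nd, 15–21 the 3rd, 22–28 the 4th, 29–31 the 5th.
23 is in the range for the 4th.

4th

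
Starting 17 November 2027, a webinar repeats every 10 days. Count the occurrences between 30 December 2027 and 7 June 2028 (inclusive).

16

Occurrences land 10·i days after 17 November 2027 for i = 0, 1, 2, …
30 December 2027 is 43 days after the start; 43 ÷ 10 = 4 remainder 3; since the remainder is 3, round up to i = 5. First occurrence in the window: #6 on 6 January 2028 (5×10 = 50 days in).
7 June 2028 is 203 days after the start; 203 ÷ 10 = 20 remainder 3. Last occurrence in the window: #21 on 4 June 2028.
Occurrences #6 through #21: 16 in total.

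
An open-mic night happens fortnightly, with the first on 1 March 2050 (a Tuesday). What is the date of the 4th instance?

12 April 2050

The 4th occurrence is 3 intervals after the first: 3 × 14 = 42 days after 1 March 2050.
March has 31 days — 30 days to the end of March leaves 12.
12 days into April → 12 April 2050.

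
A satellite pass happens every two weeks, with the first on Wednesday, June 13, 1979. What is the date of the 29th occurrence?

The 29th occurrence is 28 intervals after the first: 28 × 14 = 392 days after June 13, 1979.
June has 30 days — 17 days to the end of June leaves 375.
July has 31 days (344 left).
August has 31 days (313 left).
September has 30 days (283 left).
October has 31 days (252 left).
November has 30 days (222 left).
December has 31 days (191 left).
January has 31 days (160 left).
February has 29 days (131 left).
March has 31 days (100 left).
April has 30 days (70 left).
May has 31 days (39 left).
June has 30 days (9 left).
9 days into July → July 9, 1980.

July 9, 1980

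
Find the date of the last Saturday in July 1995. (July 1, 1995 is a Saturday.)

July 1995 begins on a Saturday, so the first Saturday is July 1.
July 1995 has 31 days. Adding weeks: 1, 8, 15, 22, 29 — the last one ≤ 31 is the 29th.

July 29, 1995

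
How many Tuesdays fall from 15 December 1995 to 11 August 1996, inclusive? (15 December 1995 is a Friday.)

15 December 1995 is a Friday; the first Tuesday on or after it is 19 December 1995 (4 days later).
From 19 December 1995 to 11 August 1996: 12 + 31 + 29 + 31 + 30 + 31 + 30 + 31 + 11 = 236 days (rest of December, January, February, March, April, May, June, July, August).
236 ÷ 7 = 33 full weeks with remainder 5, so 33 more Tuesdays after the first → 34.

34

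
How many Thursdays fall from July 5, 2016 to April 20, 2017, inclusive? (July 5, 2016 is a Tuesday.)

July 5, 2016 is a Tuesday; the first Thursday on or after it is July 7, 2016 (2 days later).
From July 7, 2016 to April 20, 2017: 24 + 31 + 30 + 31 + 30 + 31 + 31 + 28 + 31 + 20 = 287 days (rest of July, August, September, October, November, December, January, February, March, April).
287 ÷ 7 = 41 full weeks with remainder 0, so 41 more Thursdays after the first → 42.

42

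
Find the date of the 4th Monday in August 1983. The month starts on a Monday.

August 22, 1983

August 1983 begins on a Monday, so the first Monday is August 1.
The 4th Monday is 3 weeks later: 1 + 21 = 22.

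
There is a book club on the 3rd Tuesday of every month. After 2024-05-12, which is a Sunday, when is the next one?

2024-05-21

May 2024 starts on a Wednesday; its first Tuesday is the 7th, so the 3rd Tuesday is the 21st — 2024-05-21.
2024-05-21 is after 2024-05-12, so that is the next one.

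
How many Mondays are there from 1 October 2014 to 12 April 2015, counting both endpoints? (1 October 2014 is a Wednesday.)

1 October 2014 is a Wednesday; the first Monday on or after it is 6 October 2014 (5 days later).
From 6 October 2014 to 12 April 2015: 25 + 30 + 31 + 31 + 28 + 31 + 12 = 188 days (rest of October, November, December, January, February, March, April).
188 ÷ 7 = 26 full weeks with remainder 6, so 26 more Mondays after the first → 27.

27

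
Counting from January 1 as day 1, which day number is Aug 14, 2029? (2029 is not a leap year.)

Days in months before Aug: 31 + 28 + 31 + 30 + 31 + 30 + 31 = 212.
Plus 14 days into Aug → day 226.

226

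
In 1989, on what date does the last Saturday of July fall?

29 July 1989

July 1989 begins on a Saturday, so the first Saturday is July 1.
July 1989 has 31 days. Adding weeks: 1, 8, 15, 22, 29 — the last one ≤ 31 is the 29th.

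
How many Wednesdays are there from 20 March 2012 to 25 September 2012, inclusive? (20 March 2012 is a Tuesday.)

27

20 March 2012 is a Tuesday; the first Wednesday on or after it is 21 March 2012 (1 day later).
From 21 March 2012 to 25 September 2012: 10 + 30 + 31 + 30 + 31 + 31 + 25 = 188 days (rest of March, April, May, June, July, August, September).
188 ÷ 7 = 26 full weeks with remainder 6, so 26 more Wednesdays after the first → 27.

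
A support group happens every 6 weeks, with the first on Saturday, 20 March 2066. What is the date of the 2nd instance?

The 2nd occurrence is 1 interval after the first: 1 × 42 = 42 days after 20 March 2066.
March has 31 days — 11 days to the end of March leaves 31.
April has 30 days (1 left).
1 day into May → 1 May 2066.

1 May 2066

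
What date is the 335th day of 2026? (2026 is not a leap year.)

December 1, 2026

January has 31 days (335 − 31 = 304 remain).
February has 28 days (304 − 28 = 276 remain).
March has 31 days (276 − 31 = 245 remain).
April has 30 days (245 − 30 = 215 remain).
May has 31 days (215 − 31 = 184 remain).
June has 30 days (184 − 30 = 154 remain).
July has 31 days (154 − 31 = 123 remain).
August has 31 days (123 − 31 = 92 remain).
September has 30 days (92 − 30 = 62 remain).
October has 31 days (62 − 31 = 31 remain).
November has 30 days (31 − 30 = 1 remain).
1 into December → December 1.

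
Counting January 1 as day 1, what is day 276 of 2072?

2072-10-02

January has 31 days (276 − 31 = 245 remain).
February has 29 days (245 − 29 = 216 remain).
March has 31 days (216 − 31 = 185 remain).
April has 30 days (185 − 30 = 155 remain).
May has 31 days (155 − 31 = 124 remain).
June has 30 days (124 − 30 = 94 remain).
July has 31 days (94 − 31 = 63 remain).
August has 31 days (63 − 31 = 32 remain).
September has 30 days (32 − 30 = 2 remain).
2 into October → October 2.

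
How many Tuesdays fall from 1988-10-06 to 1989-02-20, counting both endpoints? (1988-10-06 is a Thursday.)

1988-10-06 is a Thursday; the first Tuesday on or after it is 1988-10-11 (5 days later).
From 1988-10-11 to 1989-02-20: 20 + 30 + 31 + 31 + 20 = 132 days (rest of October, November, December, January, February).
132 ÷ 7 = 18 full weeks with remainder 6, so 18 more Tuesdays after the first → 19.

19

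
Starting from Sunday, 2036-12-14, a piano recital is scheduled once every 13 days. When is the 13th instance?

The 13th occurrence is 12 intervals after the first: 12 × 13 = 156 days after 2036-12-14.
December has 31 days — 17 days to the end of December leaves 139.
January has 31 days (108 left).
February has 28 days (80 left).
March has 31 days (49 left).
April has 30 days (19 left).
19 days into May → 2037-05-19.

2037-05-19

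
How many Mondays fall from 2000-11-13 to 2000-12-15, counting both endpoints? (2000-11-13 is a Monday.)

5

2000-11-13 is a Monday; the first Monday on or after it is 2000-11-13.
From 2000-11-13 to 2000-12-15: 17 + 15 = 32 days (rest of November, December).
32 ÷ 7 = 4 full weeks with remainder 4, so 4 more Mondays after the first → 5.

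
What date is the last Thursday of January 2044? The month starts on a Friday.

January 2044 begins on a Friday, so the first Thursday is January 7 (6 days later).
January 2044 has 31 days. Adding weeks: 7, 14, 21, 28 — the last one ≤ 31 is the 28th.

January 28, 2044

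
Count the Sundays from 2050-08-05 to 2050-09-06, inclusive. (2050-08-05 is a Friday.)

5

2050-08-05 is a Friday; the first Sunday on or after it is 2050-08-07 (2 days later).
From 2050-08-07 to 2050-09-06: 24 + 6 = 30 days (rest of August, September).
30 ÷ 7 = 4 full weeks with remainder 2, so 4 more Sundays after the first → 5.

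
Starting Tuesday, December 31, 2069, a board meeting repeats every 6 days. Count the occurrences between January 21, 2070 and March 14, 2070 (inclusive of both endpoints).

Occurrences land 6·i days after December 31, 2069 for i = 0, 1, 2, …
January 21, 2070 is 21 days after the start; 21 ÷ 6 = 3 remainder 3; since the remainder is 3, round up to i = 4. First occurrence in the window: #5 on January 24, 2070 (4×6 = 24 days in).
March 14, 2070 is 73 days after the start; 73 ÷ 6 = 12 remainder 1. Last occurrence in the window: #13 on March 13, 2070.
Occurrences #5 through #13: 9 in total.

9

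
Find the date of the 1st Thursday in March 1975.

March 6, 1975

March 1975 begins on a Saturday, so the first Thursday is March 6 (5 days later).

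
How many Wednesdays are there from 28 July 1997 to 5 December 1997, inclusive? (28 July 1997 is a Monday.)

28 July 1997 is a Monday; the first Wednesday on or after it is 30 July 1997 (2 days later).
From 30 July 1997 to 5 December 1997: 1 + 31 + 30 + 31 + 30 + 5 = 128 days (rest of July, August, September, October, November, December).
128 ÷ 7 = 18 full weeks with remainder 2, so 18 more Wednesdays after the first → 19.

19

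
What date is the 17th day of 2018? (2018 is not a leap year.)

17 into January → January 17.

17 January 2018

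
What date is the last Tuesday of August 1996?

1996-08-27

August 1996 begins on a Thursday, so the first Tuesday is August 6 (5 days later).
August 1996 has 31 days. Adding weeks: 6, 13, 20, 27 — the last one ≤ 31 is the 27th.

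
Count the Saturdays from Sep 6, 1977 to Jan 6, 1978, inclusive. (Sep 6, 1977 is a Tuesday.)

17

Sep 6, 1977 is a Tuesday; the first Saturday on or after it is Sep 10, 1977 (4 days later).
From Sep 10, 1977 to Jan 6, 1978: 20 + 31 + 30 + 31 + 6 = 118 days (rest of Sep, Oct, Nov, Dec, Jan).
118 ÷ 7 = 16 full weeks with remainder 6, so 16 more Saturdays after the first → 17.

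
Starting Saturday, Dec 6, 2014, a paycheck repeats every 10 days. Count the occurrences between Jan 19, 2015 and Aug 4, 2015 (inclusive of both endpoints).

20

Occurrences land 10·i days after Dec 6, 2014 for i = 0, 1, 2, …
Jan 19, 2015 is 44 days after the start; 44 ÷ 10 = 4 remainder 4; since the remainder is 4, round up to i = 5. First occurrence in the window: #6 on Jan 25, 2015 (5×10 = 50 days in).
Aug 4, 2015 is 241 days after the start; 241 ÷ 10 = 24 remainder 1. Last occurrence in the window: #25 on Aug 3, 2015.
Occurrences #6 through #25: 20 in total.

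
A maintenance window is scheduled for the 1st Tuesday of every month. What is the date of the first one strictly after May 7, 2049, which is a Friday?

May 2049 starts on a Saturday, so its 1st Tuesday is May 4, 2049 (3 days in).
That is not after May 7, 2049, so look at Jun 2049.
Jun 2049 starts on a Tuesday, so its 1st Tuesday is Jun 1, 2049.

Jun 1, 2049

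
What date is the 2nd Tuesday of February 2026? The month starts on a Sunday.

February 2026 begins on a Sunday, so the first Tuesday is February 3 (2 days later).
The 2nd Tuesday is 1 weeks later: 3 + 7 = 10.

2026-02-10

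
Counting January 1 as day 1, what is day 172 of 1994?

January has 31 days (172 − 31 = 141 remain).
February has 28 days (141 − 28 = 113 remain).
March has 31 days (113 − 31 = 82 remain).
April has 30 days (82 − 30 = 52 remain).
May has 31 days (52 − 31 = 21 remain).
21 into June → June 21.

21 June 1994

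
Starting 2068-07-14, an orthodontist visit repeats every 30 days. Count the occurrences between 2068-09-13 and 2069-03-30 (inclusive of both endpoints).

6

Occurrences land 30·i days after 2068-07-14 for i = 0, 1, 2, …
2068-09-13 is 61 days after the start; 61 ÷ 30 = 2 remainder 1; since the remainder is 1, round up to i = 3. First occurrence in the window: #4 on 2068-10-12 (3×30 = 90 days in).
2069-03-30 is 259 days after the start; 259 ÷ 30 = 8 remainder 19. Last occurrence in the window: #9 on 2069-03-11.
Occurrences #4 through #9: 6 in total.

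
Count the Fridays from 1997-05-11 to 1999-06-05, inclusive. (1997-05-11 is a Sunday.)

1997-05-11 is a Sunday; the first Friday on or after it is 1997-05-16 (5 days later).
From 1997-05-16 to 1999-06-05: 229 + 365 + 156 = 750 days (rest of 1997, 1998, to 1999-06-05 in 1999).
750 ÷ 7 = 107 full weeks with remainder 1, so 107 more Fridays after the first → 108.

108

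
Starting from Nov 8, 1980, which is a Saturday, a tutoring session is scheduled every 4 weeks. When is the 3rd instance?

Jan 3, 1981

The 3rd occurrence is 2 intervals after the first: 2 × 28 = 56 days after Nov 8, 1980.
Nov has 30 days — 22 days to the end of Nov leaves 34.
Dec has 31 days (3 left).
3 days into Jan → Jan 3, 1981.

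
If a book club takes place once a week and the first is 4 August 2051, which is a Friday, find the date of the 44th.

The 44th occurrence is 43 intervals after the first: 43 × 7 = 301 days after 4 August 2051.
August has 31 days — 27 days to the end of August leaves 274.
September has 30 days (244 left).
October has 31 days (213 left).
November has 30 days (183 left).
December has 31 days (152 left).
January has 31 days (121 left).
February has 29 days (92 left).
March has 31 days (61 left).
April has 30 days (31 left).
31 days into May → 31 May 2052.

31 May 2052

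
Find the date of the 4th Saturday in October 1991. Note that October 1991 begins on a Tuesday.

26 October 1991

October 1991 begins on a Tuesday, so the first Saturday is October 5 (4 days later).
The 4th Saturday is 3 weeks later: 5 + 21 = 26.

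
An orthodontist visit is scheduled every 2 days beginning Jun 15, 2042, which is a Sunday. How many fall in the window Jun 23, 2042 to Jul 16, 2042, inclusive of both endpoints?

12

Occurrences land 2·i days after Jun 15, 2042 for i = 0, 1, 2, …
Jun 23, 2042 is 8 days after the start; 8 ÷ 2 = 4 remainder 0. First occurrence in the window: #5 on Jun 23, 2042 (4×2 = 8 days in).
Jul 16, 2042 is 31 days after the start; 31 ÷ 2 = 15 remainder 1. Last occurrence in the window: #16 on Jul 15, 2042.
Occurrences #5 through #16: 12 in total.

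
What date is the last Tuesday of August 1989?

29 August 1989

August 1989 begins on a Tuesday, so the first Tuesday is August 1.
August 1989 has 31 days. Adding weeks: 1, 8, 15, 22, 29 — the last one ≤ 31 is the 29th.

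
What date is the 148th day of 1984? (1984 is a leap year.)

27 May 1984

January has 31 days (148 − 31 = 117 remain).
February has 29 days (117 − 29 = 88 remain).
March has 31 days (88 − 31 = 57 remain).
April has 30 days (57 − 30 = 27 remain).
27 into May → May 27.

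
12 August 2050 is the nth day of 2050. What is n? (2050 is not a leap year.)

224

Days in months before August: 31 + 28 + 31 + 30 + 31 + 30 + 31 = 212.
Plus 12 days into August → day 224.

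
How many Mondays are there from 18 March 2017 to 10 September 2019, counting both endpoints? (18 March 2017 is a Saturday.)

130

18 March 2017 is a Saturday; the first Monday on or after it is 20 March 2017 (2 days later).
From 20 March 2017 to 10 September 2019: 286 + 365 + 253 = 904 days (rest of 2017, 2018, to 10 September 2019 in 2019).
904 ÷ 7 = 129 full weeks with remainder 1, so 129 more Mondays after the first → 130.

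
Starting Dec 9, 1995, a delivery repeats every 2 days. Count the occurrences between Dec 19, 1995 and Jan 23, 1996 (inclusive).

18

Occurrences land 2·i days after Dec 9, 1995 for i = 0, 1, 2, …
Dec 19, 1995 is 10 days after the start; 10 ÷ 2 = 5 remainder 0. First occurrence in the window: #6 on Dec 19, 1995 (5×2 = 10 days in).
Jan 23, 1996 is 45 days after the start; 45 ÷ 2 = 22 remainder 1. Last occurrence in the window: #23 on Jan 22, 1996.
Occurrences #6 through #23: 18 in total.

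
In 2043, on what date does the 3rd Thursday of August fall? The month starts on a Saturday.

August 20, 2043

August 2043 begins on a Saturday, so the first Thursday is August 6 (5 days later).
The 3rd Thursday is 2 weeks later: 6 + 14 = 20.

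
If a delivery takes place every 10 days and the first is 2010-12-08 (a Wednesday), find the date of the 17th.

2011-05-17

The 17th occurrence is 16 intervals after the first: 16 × 10 = 160 days after 2010-12-08.
December has 31 days — 23 days to the end of December leaves 137.
January has 31 days (106 left).
February has 28 days (78 left).
March has 31 days (47 left).
April has 30 days (17 left).
17 days into May → 2011-05-17.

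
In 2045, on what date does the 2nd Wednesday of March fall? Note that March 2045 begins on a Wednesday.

March 2045 begins on a Wednesday, so the first Wednesday is March 1.
The 2nd Wednesday is 1 weeks later: 1 + 7 = 8.

March 8, 2045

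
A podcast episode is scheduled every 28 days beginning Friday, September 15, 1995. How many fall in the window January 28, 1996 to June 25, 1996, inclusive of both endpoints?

Occurrences land 28·i days after September 15, 1995 for i = 0, 1, 2, …
January 28, 1996 is 135 days after the start; 135 ÷ 28 = 4 remainder 23; since the remainder is 23, round up to i = 5. First occurrence in the window: #6 on February 2, 1996 (5×28 = 140 days in).
June 25, 1996 is 284 days after the start; 284 ÷ 28 = 10 remainder 4. Last occurrence in the window: #11 on June 21, 1996.
Occurrences #6 through #11: 6 in total.

6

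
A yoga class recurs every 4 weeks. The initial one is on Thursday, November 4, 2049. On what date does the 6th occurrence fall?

March 24, 2050

The 6th occurrence is 5 intervals after the first: 5 × 28 = 140 days after November 4, 2049.
November has 30 days — 26 days to the end of November leaves 114.
December has 31 days (83 left).
January has 31 days (52 left).
February has 28 days (24 left).
24 days into March → March 24, 2050.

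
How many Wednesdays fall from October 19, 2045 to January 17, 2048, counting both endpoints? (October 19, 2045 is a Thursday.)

October 19, 2045 is a Thursday; the first Wednesday on or after it is October 25, 2045 (6 days later).
From October 25, 2045 to January 17, 2048: 67 + 365 + 365 + 17 = 814 days (rest of 2045, 2046, 2047, to January 17, 2048 in 2048).
814 ÷ 7 = 116 full weeks with remainder 2, so 116 more Wednesdays after the first → 117.

117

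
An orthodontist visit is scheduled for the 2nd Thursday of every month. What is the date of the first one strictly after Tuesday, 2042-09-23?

September 2042 starts on a Monday; its first Thursday is the 4th, so the 2nd Thursday is the 11th — 2042-09-11.
That is not after 2042-09-23, so look at October 2042.
October 2042 starts on a Wednesday; its first Thursday is the 2nd, so the 2nd Thursday is the 9th — 2042-10-09.

2042-10-09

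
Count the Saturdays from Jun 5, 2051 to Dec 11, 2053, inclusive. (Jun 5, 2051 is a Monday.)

Jun 5, 2051 is a Monday; the first Saturday on or after it is Jun 10, 2051 (5 days later).
From Jun 10, 2051 to Dec 11, 2053: 204 + 366 + 345 = 915 days (rest of 2051, 2052, to Dec 11, 2053 in 2053).
915 ÷ 7 = 130 full weeks with remainder 5, so 130 more Saturdays after the first → 131.

131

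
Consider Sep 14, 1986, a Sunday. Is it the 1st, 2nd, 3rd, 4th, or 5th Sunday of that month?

2nd

Day 14 falls in week ⌈14/7⌉ of the month.
Days 1–7 hold the 1st Sunday, 8–14 the 2nd, 15–21 the 3rd, 22–28 the 4th, 29–31 the 5th.
14 is in the range for the 2nd.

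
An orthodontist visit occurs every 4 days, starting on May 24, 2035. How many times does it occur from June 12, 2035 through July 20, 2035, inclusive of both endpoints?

10

Occurrences land 4·i days after May 24, 2035 for i = 0, 1, 2, …
June 12, 2035 is 19 days after the start; 19 ÷ 4 = 4 remainder 3; since the remainder is 3, round up to i = 5. First occurrence in the window: #6 on June 13, 2035 (5×4 = 20 days in).
July 20, 2035 is 57 days after the start; 57 ÷ 4 = 14 remainder 1. Last occurrence in the window: #15 on July 19, 2035.
Occurrences #6 through #15: 10 in total.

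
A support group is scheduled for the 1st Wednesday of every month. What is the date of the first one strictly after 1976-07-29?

July 1976 starts on a Thursday, so its 1st Wednesday is 1976-07-07 (6 days in).
That is not after 1976-07-29, so look at August 1976.
August 1976 starts on a Sunday, so its 1st Wednesday is 1976-08-04 (3 days in).

1976-08-04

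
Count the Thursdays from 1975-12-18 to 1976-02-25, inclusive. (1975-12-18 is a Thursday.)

10

1975-12-18 is a Thursday; the first Thursday on or after it is 1975-12-18.
From 1975-12-18 to 1976-02-25: 13 + 31 + 25 = 69 days (rest of December, January, February).
69 ÷ 7 = 9 full weeks with remainder 6, so 9 more Thursdays after the first → 10.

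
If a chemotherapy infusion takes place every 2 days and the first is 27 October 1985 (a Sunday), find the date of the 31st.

26 December 1985

The 31st occurrence is 30 intervals after the first: 30 × 2 = 60 days after 27 October 1985.
October has 31 days — 4 days to the end of October leaves 56.
November has 30 days (26 left).
26 days into December → 26 December 1985.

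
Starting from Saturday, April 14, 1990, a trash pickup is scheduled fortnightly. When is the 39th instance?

The 39th occurrence is 38 intervals after the first: 38 × 14 = 532 days after April 14, 1990.
April has 30 days — 16 days to the end of April leaves 516.
From end of April to end of 1990 is 245 days (271 left).
January has 31 days (240 left).
February has 28 days (212 left).
March has 31 days (181 left).
April has 30 days (151 left).
May has 31 days (120 left).
June has 30 days (90 left).
July has 31 days (59 left).
August has 31 days (28 left).
28 days into September → September 28, 1991.

September 28, 1991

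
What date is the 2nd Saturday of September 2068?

The first Saturday of September 2068 is September 1.
The 2nd Saturday is 1 weeks later: 1 + 7 = 8.

8 September 2068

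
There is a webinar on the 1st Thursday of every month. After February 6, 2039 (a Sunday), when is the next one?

February 2039 starts on a Tuesday, so its 1st Thursday is February 3, 2039 (2 days in).
That is not after February 6, 2039, so look at March 2039.
March 2039 starts on a Tuesday, so its 1st Thursday is March 3, 2039 (2 days in).

March 3, 2039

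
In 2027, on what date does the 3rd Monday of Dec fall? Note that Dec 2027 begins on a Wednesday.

Dec 20, 2027

Dec 2027 begins on a Wednesday, so the first Monday is Dec 6 (5 days later).
The 3rd Monday is 2 weeks later: 6 + 14 = 20.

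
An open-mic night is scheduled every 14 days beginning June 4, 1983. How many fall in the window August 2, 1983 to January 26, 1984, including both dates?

12

Occurrences land 14·i days after June 4, 1983 for i = 0, 1, 2, …
August 2, 1983 is 59 days after the start; 59 ÷ 14 = 4 remainder 3; since the remainder is 3, round up to i = 5. First occurrence in the window: #6 on August 13, 1983 (5×14 = 70 days in).
January 26, 1984 is 236 days after the start; 236 ÷ 14 = 16 remainder 12. Last occurrence in the window: #17 on January 14, 1984.
Occurrences #6 through #17: 12 in total.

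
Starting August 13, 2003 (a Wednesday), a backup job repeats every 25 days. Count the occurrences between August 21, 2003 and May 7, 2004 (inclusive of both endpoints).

Occurrences land 25·i days after August 13, 2003 for i = 0, 1, 2, …
August 21, 2003 is 8 days after the start; 8 ÷ 25 = 0 remainder 8; since the remainder is 8, round up to i = 1. First occurrence in the window: #2 on September 7, 2003 (1×25 = 25 days in).
May 7, 2004 is 268 days after the start; 268 ÷ 25 = 10 remainder 18. Last occurrence in the window: #11 on April 19, 2004.
Occurrences #2 through #11: 10 in total.

10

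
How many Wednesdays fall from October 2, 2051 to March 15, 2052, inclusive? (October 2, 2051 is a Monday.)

24

October 2, 2051 is a Monday; the first Wednesday on or after it is October 4, 2051 (2 days later).
From October 4, 2051 to March 15, 2052: 27 + 30 + 31 + 31 + 29 + 15 = 163 days (rest of October, November, December, January, February, March).
163 ÷ 7 = 23 full weeks with remainder 2, so 23 more Wednesdays after the first → 24.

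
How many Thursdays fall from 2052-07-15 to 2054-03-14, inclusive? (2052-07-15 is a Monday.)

2052-07-15 is a Monday; the first Thursday on or after it is 2052-07-18 (3 days later).
From 2052-07-18 to 2054-03-14: 166 + 365 + 73 = 604 days (rest of 2052, 2053, to 2054-03-14 in 2054).
604 ÷ 7 = 86 full weeks with remainder 2, so 86 more Thursdays after the first → 87.

87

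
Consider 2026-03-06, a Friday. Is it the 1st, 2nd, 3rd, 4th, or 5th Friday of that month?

Day 6 falls in week ⌈6/7⌉ of the month.
Days 1–7 hold the 1st Friday, 8–14 the 2nd, 15–21 the 3rd, 22–28 the 4th, 29–31 the 5th.
6 is in the range for the 1st.

1st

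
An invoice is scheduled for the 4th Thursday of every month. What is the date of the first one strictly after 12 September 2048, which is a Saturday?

24 September 2048

September 2048 starts on a Tuesday; its first Thursday is the 3rd, so the 4th Thursday is the 24th — 24 September 2048.
24 September 2048 is after 12 September 2048, so that is the next one.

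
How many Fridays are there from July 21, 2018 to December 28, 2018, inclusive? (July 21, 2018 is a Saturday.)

23

July 21, 2018 is a Saturday; the first Friday on or after it is July 27, 2018 (6 days later).
From July 27, 2018 to December 28, 2018: 4 + 31 + 30 + 31 + 30 + 28 = 154 days (rest of July, August, September, October, November, December).
154 ÷ 7 = 22 full weeks with remainder 0, so 22 more Fridays after the first → 23.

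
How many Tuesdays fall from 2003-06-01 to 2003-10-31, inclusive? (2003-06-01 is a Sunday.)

2003-06-01 is a Sunday; the first Tuesday on or after it is 2003-06-03 (2 days later).
From 2003-06-03 to 2003-10-31: 27 + 31 + 31 + 30 + 31 = 150 days (rest of June, July, August, September, October).
150 ÷ 7 = 21 full weeks with remainder 3, so 21 more Tuesdays after the first → 22.

22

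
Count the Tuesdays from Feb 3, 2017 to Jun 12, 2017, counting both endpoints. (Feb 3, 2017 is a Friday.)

18

Feb 3, 2017 is a Friday; the first Tuesday on or after it is Feb 7, 2017 (4 days later).
From Feb 7, 2017 to Jun 12, 2017: 21 + 31 + 30 + 31 + 12 = 125 days (rest of Feb, Mar, Apr, May, Jun).
125 ÷ 7 = 17 full weeks with remainder 6, so 17 more Tuesdays after the first → 18.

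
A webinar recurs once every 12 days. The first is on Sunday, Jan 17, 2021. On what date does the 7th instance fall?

Mar 30, 2021

The 7th occurrence is 6 intervals after the first: 6 × 12 = 72 days after Jan 17, 2021.
Jan has 31 days — 14 days to the end of Jan leaves 58.
Feb has 28 days (30 left).
30 days into Mar → Mar 30, 2021.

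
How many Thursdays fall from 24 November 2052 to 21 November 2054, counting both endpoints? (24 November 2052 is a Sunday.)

104

24 November 2052 is a Sunday; the first Thursday on or after it is 28 November 2052 (4 days later).
From 28 November 2052 to 21 November 2054: 33 + 365 + 325 = 723 days (rest of 2052, 2053, to 21 November 2054 in 2054).
723 ÷ 7 = 103 full weeks with remainder 2, so 103 more Thursdays after the first → 104.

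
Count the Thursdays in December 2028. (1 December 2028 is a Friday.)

4

1 December 2028 is a Friday; the first Thursday on or after it is 7 December 2028 (6 days later).
From 7 December 2028 to 31 December 2028 is 31 − 7 = 24 days.
24 ÷ 7 = 3 full weeks with remainder 3, so 3 more Thursdays after the first → 4.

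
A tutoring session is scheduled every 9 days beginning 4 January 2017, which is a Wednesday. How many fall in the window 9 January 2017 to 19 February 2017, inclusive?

Occurrences land 9·i days after 4 January 2017 for i = 0, 1, 2, …
9 January 2017 is 5 days after the start; 5 ÷ 9 = 0 remainder 5; since the remainder is 5, round up to i = 1. First occurrence in the window: #2 on 13 January 2017 (1×9 = 9 days in).
19 February 2017 is 46 days after the start; 46 ÷ 9 = 5 remainder 1. Last occurrence in the window: #6 on 18 February 2017.
Occurrences #2 through #6: 5 in total.

5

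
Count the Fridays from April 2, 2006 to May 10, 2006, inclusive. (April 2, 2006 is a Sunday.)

5

April 2, 2006 is a Sunday; the first Friday on or after it is April 7, 2006 (5 days later).
From April 7, 2006 to May 10, 2006: 23 + 10 = 33 days (rest of April, May).
33 ÷ 7 = 4 full weeks with remainder 5, so 4 more Fridays after the first → 5.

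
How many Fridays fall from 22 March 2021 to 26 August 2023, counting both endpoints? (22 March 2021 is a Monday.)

22 March 2021 is a Monday; the first Friday on or after it is 26 March 2021 (4 days later).
From 26 March 2021 to 26 August 2023: 280 + 365 + 238 = 883 days (rest of 2021, 2022, to 26 August 2023 in 2023).
883 ÷ 7 = 126 full weeks with remainder 1, so 126 more Fridays after the first → 127.

127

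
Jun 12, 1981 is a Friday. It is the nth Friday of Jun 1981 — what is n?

Day 12 falls in week ⌈12/7⌉ of the month.
Days 1–7 hold the 1st Friday, 8–14 the 2nd, 15–21 the 3rd, 22–28 the 4th, 29–31 the 5th.
12 is in the range for the 2nd.

2nd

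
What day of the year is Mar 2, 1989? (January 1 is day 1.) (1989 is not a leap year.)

61

Days in months before Mar: 31 + 28 = 59.
Plus 2 days into Mar → day 61.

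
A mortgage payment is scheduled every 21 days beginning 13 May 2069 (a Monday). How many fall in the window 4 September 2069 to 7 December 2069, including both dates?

4

Occurrences land 21·i days after 13 May 2069 for i = 0, 1, 2, …
4 September 2069 is 114 days after the start; 114 ÷ 21 = 5 remainder 9; since the remainder is 9, round up to i = 6. First occurrence in the window: #7 on 16 September 2069 (6×21 = 126 days in).
7 December 2069 is 208 days after the start; 208 ÷ 21 = 9 remainder 19. Last occurrence in the window: #10 on 18 November 2069.
Occurrences #7 through #10: 4 in total.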